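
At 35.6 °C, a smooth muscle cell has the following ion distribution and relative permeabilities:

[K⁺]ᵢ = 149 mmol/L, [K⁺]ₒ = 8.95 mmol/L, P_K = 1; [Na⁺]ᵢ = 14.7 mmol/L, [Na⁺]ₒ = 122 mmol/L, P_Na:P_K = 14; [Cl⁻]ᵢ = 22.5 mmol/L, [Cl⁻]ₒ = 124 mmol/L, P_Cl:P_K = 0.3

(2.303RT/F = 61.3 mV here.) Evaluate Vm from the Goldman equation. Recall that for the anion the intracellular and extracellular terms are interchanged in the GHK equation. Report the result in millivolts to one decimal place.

39.4 mV

Vm = 61.3 · log₁₀[(Σ P·[cation]ₒ + Σ P·[anion]ᵢ) / (Σ P·[cation]ᵢ + Σ P·[anion]ₒ)]
Numerator = 1×8.95 + 14×122 + 0.3×22.5 = 1724
Denominator = 1×149 + 14×14.7 + 0.3×124 = 392
Vm = 61.3 · log₁₀(4.3972) = 61.3 × (0.6432) = 39.43 mV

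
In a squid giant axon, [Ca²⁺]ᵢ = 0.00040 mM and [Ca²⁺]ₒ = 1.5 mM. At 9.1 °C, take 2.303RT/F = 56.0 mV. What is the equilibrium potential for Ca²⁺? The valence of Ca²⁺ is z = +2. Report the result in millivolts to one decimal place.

100.1 mV

E = (56.0/z) · log₁₀([Ca²⁺]_out/[Ca²⁺]_in) with z = +2.
= (56.0/2) · log₁₀(1.5/0.00040) = 28.00 · log₁₀(3750)
= 28.00 · (3.5740) = 100.07 mV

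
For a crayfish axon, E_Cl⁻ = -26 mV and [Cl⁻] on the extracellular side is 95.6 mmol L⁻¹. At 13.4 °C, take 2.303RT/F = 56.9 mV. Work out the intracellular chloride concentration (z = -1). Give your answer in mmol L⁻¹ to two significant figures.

33 mmol L⁻¹

Nernst: E = (56.9/-1) · log₁₀([out]/[in]), so log₁₀([out]/[in]) = -26.0 × -1 / 56.9 = 0.4569.
[out]/[in] = 10^(0.4569) = 2.864.
[in] = 95.6 / 2.864 = 33.38 mmol L⁻¹.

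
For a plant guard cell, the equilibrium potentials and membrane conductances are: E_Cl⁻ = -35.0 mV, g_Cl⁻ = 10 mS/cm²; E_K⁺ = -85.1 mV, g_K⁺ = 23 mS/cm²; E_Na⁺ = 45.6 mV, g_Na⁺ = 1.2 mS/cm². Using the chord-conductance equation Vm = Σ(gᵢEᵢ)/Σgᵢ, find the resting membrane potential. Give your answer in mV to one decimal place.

Σ gᵢEᵢ = 10·(-35.0) + 23·(-85.1) + 1.2·(45.6) = -2252.58
Σ gᵢ = 10 + 23 + 1.2 = 34.2
Vm = -2252.58 / 34.2 = -65.86 mV

-65.9 mV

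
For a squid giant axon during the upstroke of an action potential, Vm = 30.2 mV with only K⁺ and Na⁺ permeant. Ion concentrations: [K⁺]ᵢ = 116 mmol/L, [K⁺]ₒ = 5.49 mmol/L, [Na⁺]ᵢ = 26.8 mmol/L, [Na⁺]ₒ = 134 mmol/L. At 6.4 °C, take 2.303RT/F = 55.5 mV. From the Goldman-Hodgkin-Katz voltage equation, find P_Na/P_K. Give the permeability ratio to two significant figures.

10

Let α = P_Na/P_K. GHK: Vm = 55.5·log₁₀[(Kₒ + α·Naₒ)/(Kᵢ + α·Naᵢ)].
10^(Vm/55.5) = 10^(30.2/55.5) = 3.5006
So 3.5006·(Kᵢ + α·Naᵢ) = Kₒ + α·Naₒ → α = (3.5006·116.0 − 5.49) / (134.0 − 3.5006·26.8)
α = (406.1 − 5.49) / (134.0 − 93.82) = 400.6/40.18 = 9.969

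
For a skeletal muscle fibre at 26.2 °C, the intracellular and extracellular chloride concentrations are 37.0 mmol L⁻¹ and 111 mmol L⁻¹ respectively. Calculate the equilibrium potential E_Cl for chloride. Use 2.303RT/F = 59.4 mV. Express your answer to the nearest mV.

E = (59.4/z) · log₁₀([Cl⁻]_out/[Cl⁻]_in) with z = -1.
For an anion, dividing by z = -1 reverses the sign.
= (59.4/-1) · log₁₀(111/37.0) = -59.40 · log₁₀(3)
= -59.40 · (0.4771) = -28.34 mV

-28 mV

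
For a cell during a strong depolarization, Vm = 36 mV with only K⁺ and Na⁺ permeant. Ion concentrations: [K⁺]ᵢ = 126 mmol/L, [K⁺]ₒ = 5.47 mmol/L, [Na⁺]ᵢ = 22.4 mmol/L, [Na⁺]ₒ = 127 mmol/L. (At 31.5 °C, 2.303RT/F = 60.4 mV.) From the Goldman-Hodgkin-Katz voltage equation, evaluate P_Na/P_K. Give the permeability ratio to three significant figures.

12.7

Let α = P_Na/P_K. GHK: Vm = 60.4·log₁₀[(Kₒ + α·Naₒ)/(Kᵢ + α·Naᵢ)].
10^(Vm/60.4) = 10^(36.0/60.4) = 3.9448
So 3.9448·(Kᵢ + α·Naᵢ) = Kₒ + α·Naₒ → α = (3.9448·126.0 − 5.47) / (127.0 − 3.9448·22.4)
α = (497 − 5.47) / (127.0 − 88.36) = 491.6/38.64 = 12.72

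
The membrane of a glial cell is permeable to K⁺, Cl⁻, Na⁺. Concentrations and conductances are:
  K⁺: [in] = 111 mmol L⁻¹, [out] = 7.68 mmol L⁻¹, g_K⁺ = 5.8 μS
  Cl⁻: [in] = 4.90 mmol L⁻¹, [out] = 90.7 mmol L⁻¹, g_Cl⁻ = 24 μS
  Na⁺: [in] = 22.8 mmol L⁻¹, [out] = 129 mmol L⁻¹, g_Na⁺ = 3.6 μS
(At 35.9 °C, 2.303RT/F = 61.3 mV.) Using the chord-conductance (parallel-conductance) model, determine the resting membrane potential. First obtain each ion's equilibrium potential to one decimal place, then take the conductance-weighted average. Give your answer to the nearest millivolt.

E_K⁺ = (61.3/1)·log₁₀(7.68/111) = -71.1 mV
E_Cl⁻ = (61.3/-1)·log₁₀(90.7/4.90) = -77.7 mV
E_Na⁺ = (61.3/1)·log₁₀(129/22.8) = 46.1 mV
Vm = (Σ gᵢEᵢ)/(Σ gᵢ) = (5.8·-71.1 + 24·-77.7 + 3.6·46.1) / (5.8 + 24 + 3.6)
= -2111.22 / 33.4 = -63.21 mV

-63 mV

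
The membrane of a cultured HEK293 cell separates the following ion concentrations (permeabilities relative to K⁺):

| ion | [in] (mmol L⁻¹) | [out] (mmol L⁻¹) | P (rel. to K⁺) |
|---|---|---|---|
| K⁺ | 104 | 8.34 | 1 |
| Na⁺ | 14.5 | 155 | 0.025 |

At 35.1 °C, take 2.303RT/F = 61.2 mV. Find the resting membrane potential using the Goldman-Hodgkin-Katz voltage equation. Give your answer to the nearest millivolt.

Vm = 61.2 · log₁₀[(Σ P·[cation]ₒ + Σ P·[anion]ᵢ) / (Σ P·[cation]ᵢ + Σ P·[anion]ₒ)]
Numerator = 1×8.34 + 0.025×155 = 12.21
Denominator = 1×104 + 0.025×14.5 = 104.4
Vm = 61.2 · log₁₀(0.11704) = 61.2 × (-0.9317) = -57.02 mV

-57 mV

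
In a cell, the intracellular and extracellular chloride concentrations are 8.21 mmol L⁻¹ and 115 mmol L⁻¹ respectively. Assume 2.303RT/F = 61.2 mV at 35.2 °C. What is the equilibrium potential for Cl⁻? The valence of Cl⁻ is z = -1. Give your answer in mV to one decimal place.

E = (61.2/z) · log₁₀([Cl⁻]_out/[Cl⁻]_in) with z = -1.
For an anion, dividing by z = -1 reverses the sign.
= (61.2/-1) · log₁₀(115/8.21) = -61.20 · log₁₀(14.01)
= -61.20 · (1.1464) = -70.16 mV

-70.2 mV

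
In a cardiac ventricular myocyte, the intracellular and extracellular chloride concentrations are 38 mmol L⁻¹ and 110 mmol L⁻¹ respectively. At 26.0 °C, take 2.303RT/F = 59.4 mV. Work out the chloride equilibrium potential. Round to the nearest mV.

E = (59.4/z) · log₁₀([Cl⁻]_out/[Cl⁻]_in) with z = -1.
For an anion, dividing by z = -1 reverses the sign.
= (59.4/-1) · log₁₀(110/38) = -59.40 · log₁₀(2.895)
= -59.40 · (0.4616) = -27.42 mV

-27 mV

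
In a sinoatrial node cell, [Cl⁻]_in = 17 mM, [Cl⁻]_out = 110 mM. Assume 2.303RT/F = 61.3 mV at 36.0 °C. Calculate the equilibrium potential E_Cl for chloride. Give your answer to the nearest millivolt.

-50 mV

E = (61.3/z) · log₁₀([Cl⁻]_out/[Cl⁻]_in) with z = -1.
For an anion, dividing by z = -1 reverses the sign.
= (61.3/-1) · log₁₀(110/17) = -61.30 · log₁₀(6.471)
= -61.30 · (0.8109) = -49.71 mV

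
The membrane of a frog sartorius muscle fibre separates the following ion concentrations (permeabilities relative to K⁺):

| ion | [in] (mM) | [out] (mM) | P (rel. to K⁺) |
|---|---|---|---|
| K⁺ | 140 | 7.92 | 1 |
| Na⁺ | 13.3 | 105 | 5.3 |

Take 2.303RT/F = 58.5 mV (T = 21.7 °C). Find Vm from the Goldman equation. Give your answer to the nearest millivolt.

25 mV

Vm = 58.5 · log₁₀[(Σ P·[cation]ₒ + Σ P·[anion]ᵢ) / (Σ P·[cation]ᵢ + Σ P·[anion]ₒ)]
Numerator = 1×7.92 + 5.3×105 = 564.4
Denominator = 1×140 + 5.3×13.3 = 210.5
Vm = 58.5 · log₁₀(2.6815) = 58.5 × (0.4284) = 25.06 mV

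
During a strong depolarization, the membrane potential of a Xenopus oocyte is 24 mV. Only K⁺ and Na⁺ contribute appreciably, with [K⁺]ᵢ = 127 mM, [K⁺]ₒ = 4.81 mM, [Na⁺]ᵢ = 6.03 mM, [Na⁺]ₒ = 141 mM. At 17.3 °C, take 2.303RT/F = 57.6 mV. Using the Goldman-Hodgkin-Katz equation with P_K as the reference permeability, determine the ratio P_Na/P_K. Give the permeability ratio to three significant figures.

Let α = P_Na/P_K. GHK: Vm = 57.6·log₁₀[(Kₒ + α·Naₒ)/(Kᵢ + α·Naᵢ)].
10^(Vm/57.6) = 10^(24.0/57.6) = 2.6102
So 2.6102·(Kᵢ + α·Naᵢ) = Kₒ + α·Naₒ → α = (2.6102·127.0 − 4.81) / (141.0 − 2.6102·6.03)
α = (331.5 − 4.81) / (141.0 − 15.74) = 326.7/125.3 = 2.608

2.61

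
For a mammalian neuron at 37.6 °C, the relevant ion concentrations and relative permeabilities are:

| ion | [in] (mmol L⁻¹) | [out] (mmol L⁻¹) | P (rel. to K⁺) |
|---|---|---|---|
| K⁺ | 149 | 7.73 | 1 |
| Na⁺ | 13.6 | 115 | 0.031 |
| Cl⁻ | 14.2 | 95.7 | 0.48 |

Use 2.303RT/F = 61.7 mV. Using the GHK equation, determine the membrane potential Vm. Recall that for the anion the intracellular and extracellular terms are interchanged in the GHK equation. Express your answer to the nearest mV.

-64 mV

Vm = 61.7 · log₁₀[(Σ P·[cation]ₒ + Σ P·[anion]ᵢ) / (Σ P·[cation]ᵢ + Σ P·[anion]ₒ)]
Numerator = 1×7.73 + 0.031×115 + 0.48×14.2 = 18.11
Denominator = 1×149 + 0.031×13.6 + 0.48×95.7 = 195.4
Vm = 61.7 · log₁₀(0.092707) = 61.7 × (-1.0329) = -63.73 mV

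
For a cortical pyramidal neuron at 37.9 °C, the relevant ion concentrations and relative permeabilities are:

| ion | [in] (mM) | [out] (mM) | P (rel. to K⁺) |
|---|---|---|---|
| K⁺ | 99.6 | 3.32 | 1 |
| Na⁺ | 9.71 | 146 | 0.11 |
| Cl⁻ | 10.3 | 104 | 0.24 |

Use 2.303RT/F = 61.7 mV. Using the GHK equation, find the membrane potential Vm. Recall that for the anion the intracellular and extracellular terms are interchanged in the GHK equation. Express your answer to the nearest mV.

-47 mV

Vm = 61.7 · log₁₀[(Σ P·[cation]ₒ + Σ P·[anion]ᵢ) / (Σ P·[cation]ᵢ + Σ P·[anion]ₒ)]
Numerator = 1×3.32 + 0.11×146 + 0.24×10.3 = 21.85
Denominator = 1×99.6 + 0.11×9.71 + 0.24×104 = 125.6
Vm = 61.7 · log₁₀(0.17394) = 61.7 × (-0.7596) = -46.87 mV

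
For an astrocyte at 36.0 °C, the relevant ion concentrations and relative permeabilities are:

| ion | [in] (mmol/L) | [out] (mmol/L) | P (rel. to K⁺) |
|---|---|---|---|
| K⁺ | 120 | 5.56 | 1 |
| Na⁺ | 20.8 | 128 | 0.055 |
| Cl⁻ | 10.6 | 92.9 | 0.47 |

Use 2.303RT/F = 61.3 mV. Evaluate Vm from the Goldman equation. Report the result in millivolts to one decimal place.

-59.6 mV

Vm = 61.3 · log₁₀[(Σ P·[cation]ₒ + Σ P·[anion]ᵢ) / (Σ P·[cation]ᵢ + Σ P·[anion]ₒ)]
Numerator = 1×5.56 + 0.055×128 + 0.47×10.6 = 17.58
Denominator = 1×120 + 0.055×20.8 + 0.47×92.9 = 164.8
Vm = 61.3 · log₁₀(0.10668) = 61.3 × (-0.9719) = -59.58 mV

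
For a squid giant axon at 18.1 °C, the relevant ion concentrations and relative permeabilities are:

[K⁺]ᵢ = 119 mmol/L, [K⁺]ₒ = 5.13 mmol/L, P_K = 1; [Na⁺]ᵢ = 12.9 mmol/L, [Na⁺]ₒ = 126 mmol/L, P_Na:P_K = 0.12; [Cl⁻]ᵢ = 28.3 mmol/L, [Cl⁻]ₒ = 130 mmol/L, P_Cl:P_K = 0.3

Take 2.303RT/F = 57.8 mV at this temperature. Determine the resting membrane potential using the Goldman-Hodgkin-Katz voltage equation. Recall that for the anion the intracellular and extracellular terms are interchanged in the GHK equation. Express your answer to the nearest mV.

Vm = 57.8 · log₁₀[(Σ P·[cation]ₒ + Σ P·[anion]ᵢ) / (Σ P·[cation]ᵢ + Σ P·[anion]ₒ)]
Numerator = 1×5.13 + 0.12×126 + 0.3×28.3 = 28.74
Denominator = 1×119 + 0.12×12.9 + 0.3×130 = 159.5
Vm = 57.8 · log₁₀(0.18013) = 57.8 × (-0.7444) = -43.03 mV

-43 mV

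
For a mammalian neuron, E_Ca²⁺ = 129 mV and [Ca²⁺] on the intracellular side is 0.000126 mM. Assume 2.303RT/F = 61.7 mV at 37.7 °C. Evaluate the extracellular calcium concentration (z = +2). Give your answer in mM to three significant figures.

Nernst: E = (61.7/2) · log₁₀([out]/[in]), so log₁₀([out]/[in]) = 129.0 × 2 / 61.7 = 4.1815.
[out]/[in] = 10^(4.1815) = 1.519e+04.
[out] = 1.519e+04 × 0.000126 = 1.914 mM.

1.91 mM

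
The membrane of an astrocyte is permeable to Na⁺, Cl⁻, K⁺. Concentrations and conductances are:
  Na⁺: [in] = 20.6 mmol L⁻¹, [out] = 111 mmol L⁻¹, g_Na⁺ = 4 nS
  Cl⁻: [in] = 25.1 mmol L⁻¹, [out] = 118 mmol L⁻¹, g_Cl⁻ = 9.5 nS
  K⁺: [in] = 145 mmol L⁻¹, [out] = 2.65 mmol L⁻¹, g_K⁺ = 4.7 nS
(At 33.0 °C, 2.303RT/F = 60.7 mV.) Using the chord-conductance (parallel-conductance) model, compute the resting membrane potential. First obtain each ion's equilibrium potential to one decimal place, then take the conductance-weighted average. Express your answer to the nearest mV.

E_Na⁺ = (60.7/1)·log₁₀(111/20.6) = 44.4 mV
E_Cl⁻ = (60.7/-1)·log₁₀(118/25.1) = -40.8 mV
E_K⁺ = (60.7/1)·log₁₀(2.65/145) = -105.5 mV
Vm = (Σ gᵢEᵢ)/(Σ gᵢ) = (4·44.4 + 9.5·-40.8 + 4.7·-105.5) / (4 + 9.5 + 4.7)
= -705.85 / 18.2 = -38.78 mV

-39 mV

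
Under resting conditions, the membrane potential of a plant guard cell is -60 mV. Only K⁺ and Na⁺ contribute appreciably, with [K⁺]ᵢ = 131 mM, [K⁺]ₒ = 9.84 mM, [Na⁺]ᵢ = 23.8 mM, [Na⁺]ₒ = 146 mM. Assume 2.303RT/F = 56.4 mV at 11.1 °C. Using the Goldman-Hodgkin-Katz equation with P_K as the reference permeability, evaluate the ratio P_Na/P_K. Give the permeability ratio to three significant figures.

0.0102

Let α = P_Na/P_K. GHK: Vm = 56.4·log₁₀[(Kₒ + α·Naₒ)/(Kᵢ + α·Naᵢ)].
10^(Vm/56.4) = 10^(-60.0/56.4) = 0.086332
So 0.086332·(Kᵢ + α·Naᵢ) = Kₒ + α·Naₒ → α = (0.086332·131.0 − 9.84) / (146.0 − 0.086332·23.8)
α = (11.31 − 9.84) / (146.0 − 2.055) = 1.469/143.9 = 0.01021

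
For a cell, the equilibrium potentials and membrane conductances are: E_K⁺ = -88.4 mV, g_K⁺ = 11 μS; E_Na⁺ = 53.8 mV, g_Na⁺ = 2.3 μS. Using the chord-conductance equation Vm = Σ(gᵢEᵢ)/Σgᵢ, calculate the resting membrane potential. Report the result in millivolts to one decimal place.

Σ gᵢEᵢ = 11·(-88.4) + 2.3·(53.8) = -848.66
Σ gᵢ = 11 + 2.3 = 13.3
Vm = -848.66 / 13.3 = -63.81 mV

-63.8 mV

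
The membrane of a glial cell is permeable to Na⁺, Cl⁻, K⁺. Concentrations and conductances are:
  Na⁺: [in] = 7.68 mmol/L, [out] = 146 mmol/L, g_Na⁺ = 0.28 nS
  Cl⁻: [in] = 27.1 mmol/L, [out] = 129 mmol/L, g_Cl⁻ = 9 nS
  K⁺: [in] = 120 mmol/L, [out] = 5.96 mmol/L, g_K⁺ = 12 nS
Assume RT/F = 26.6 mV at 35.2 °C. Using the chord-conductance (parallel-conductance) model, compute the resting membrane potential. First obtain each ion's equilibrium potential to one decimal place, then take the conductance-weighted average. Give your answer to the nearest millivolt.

-62 mV

E_Na⁺ = (26.6/1)·ln(146/7.68) = 78.3 mV
E_Cl⁻ = (26.6/-1)·ln(129/27.1) = -41.5 mV
E_K⁺ = (26.6/1)·ln(5.96/120) = -79.9 mV
Vm = (Σ gᵢEᵢ)/(Σ gᵢ) = (0.28·78.3 + 9·-41.5 + 12·-79.9) / (0.28 + 9 + 12)
= -1310.38 / 21.28 = -61.58 mV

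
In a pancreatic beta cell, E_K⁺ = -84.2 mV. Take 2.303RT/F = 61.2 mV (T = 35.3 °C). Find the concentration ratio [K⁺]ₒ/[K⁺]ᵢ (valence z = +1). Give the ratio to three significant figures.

0.0421

log₁₀([out]/[in]) = E·z/(61.2) = -84.2 × 1 / 61.2 = -1.3758
[out]/[in] = 10^(-1.3758) = 0.04209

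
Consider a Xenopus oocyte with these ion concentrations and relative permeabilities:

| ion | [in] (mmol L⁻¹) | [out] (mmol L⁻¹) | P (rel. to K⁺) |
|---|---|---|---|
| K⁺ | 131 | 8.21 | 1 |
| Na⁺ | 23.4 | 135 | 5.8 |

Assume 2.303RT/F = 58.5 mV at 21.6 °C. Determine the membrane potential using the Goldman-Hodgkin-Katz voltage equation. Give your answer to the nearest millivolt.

Vm = 58.5 · log₁₀[(Σ P·[cation]ₒ + Σ P·[anion]ᵢ) / (Σ P·[cation]ᵢ + Σ P·[anion]ₒ)]
Numerator = 1×8.21 + 5.8×135 = 791.2
Denominator = 1×131 + 5.8×23.4 = 266.7
Vm = 58.5 · log₁₀(2.9664) = 58.5 × (0.4722) = 27.63 mV

28 mV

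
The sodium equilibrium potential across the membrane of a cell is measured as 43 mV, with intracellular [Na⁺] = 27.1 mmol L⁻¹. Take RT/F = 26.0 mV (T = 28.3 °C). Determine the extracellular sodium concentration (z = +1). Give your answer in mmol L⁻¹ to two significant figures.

140 mmol L⁻¹

Nernst: E = (26.0/1) · ln([out]/[in]), so ln([out]/[in]) = 43.0 × 1 / 26.0 = 1.6538.
[out]/[in] = e^(1.6538) = 5.227.
[out] = 5.227 × 27.1 = 141.7 mmol L⁻¹.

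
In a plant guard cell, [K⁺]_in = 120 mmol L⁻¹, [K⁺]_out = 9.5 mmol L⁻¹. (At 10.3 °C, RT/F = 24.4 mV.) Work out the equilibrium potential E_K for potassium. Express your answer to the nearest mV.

E = (24.4/z) · ln([K⁺]_out/[K⁺]_in) with z = +1.
= (24.4/1) · ln(9.5/120) = 24.40 · ln(0.07917)
= 24.40 · (-2.5362) = -61.88 mV

-62 mV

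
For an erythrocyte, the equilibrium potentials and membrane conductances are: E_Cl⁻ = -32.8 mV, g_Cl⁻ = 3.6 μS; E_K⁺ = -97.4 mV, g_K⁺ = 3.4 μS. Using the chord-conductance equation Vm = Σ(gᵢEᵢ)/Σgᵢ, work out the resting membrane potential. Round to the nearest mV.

Σ gᵢEᵢ = 3.6·(-32.8) + 3.4·(-97.4) = -449.24
Σ gᵢ = 3.6 + 3.4 = 7
Vm = -449.24 / 7 = -64.18 mV

-64 mV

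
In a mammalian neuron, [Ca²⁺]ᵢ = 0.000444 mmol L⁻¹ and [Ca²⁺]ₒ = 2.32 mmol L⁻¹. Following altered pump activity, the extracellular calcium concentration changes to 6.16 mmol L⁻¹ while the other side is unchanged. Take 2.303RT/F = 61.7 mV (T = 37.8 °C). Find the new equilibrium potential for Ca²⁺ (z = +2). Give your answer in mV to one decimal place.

127.8 mV

After the shift: [Ca²⁺]_out = 6.16, [Ca²⁺]_in = 0.000444 mmol L⁻¹.
E_new = (61.7/2)·log₁₀(6.16/0.000444) = 30.85 · (4.1422) = 127.79 mV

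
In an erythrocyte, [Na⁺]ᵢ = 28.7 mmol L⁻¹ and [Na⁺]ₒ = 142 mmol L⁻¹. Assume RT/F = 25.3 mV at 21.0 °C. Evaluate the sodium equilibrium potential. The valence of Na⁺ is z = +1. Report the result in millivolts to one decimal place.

40.5 mV

E = (25.3/z) · ln([Na⁺]_out/[Na⁺]_in) with z = +1.
= (25.3/1) · ln(142/28.7) = 25.30 · ln(4.948)
= 25.30 · (1.5989) = 40.45 mV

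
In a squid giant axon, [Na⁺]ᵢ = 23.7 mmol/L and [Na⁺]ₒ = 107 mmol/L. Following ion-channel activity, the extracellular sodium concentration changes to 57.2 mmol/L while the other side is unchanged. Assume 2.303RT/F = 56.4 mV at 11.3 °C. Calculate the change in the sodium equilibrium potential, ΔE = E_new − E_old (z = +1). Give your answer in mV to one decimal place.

-15.3 mV

E_old = (56.4/1)·log₁₀(107/23.7) = 36.92 mV
E_new = (56.4/1)·log₁₀(57.2/23.7) = 21.58 mV
ΔE = 21.58 − (36.92) = -15.34 mV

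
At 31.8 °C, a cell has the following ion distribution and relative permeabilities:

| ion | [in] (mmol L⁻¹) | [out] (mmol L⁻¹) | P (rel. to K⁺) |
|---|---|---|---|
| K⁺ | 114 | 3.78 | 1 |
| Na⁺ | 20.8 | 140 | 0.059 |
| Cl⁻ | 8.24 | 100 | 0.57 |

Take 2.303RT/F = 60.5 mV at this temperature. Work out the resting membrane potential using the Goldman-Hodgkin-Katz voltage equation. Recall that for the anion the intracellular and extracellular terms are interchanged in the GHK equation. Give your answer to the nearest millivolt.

-61 mV

Vm = 60.5 · log₁₀[(Σ P·[cation]ₒ + Σ P·[anion]ᵢ) / (Σ P·[cation]ᵢ + Σ P·[anion]ₒ)]
Numerator = 1×3.78 + 0.059×140 + 0.57×8.24 = 16.74
Denominator = 1×114 + 0.059×20.8 + 0.57×100 = 172.2
Vm = 60.5 · log₁₀(0.097179) = 60.5 × (-1.0124) = -61.25 mV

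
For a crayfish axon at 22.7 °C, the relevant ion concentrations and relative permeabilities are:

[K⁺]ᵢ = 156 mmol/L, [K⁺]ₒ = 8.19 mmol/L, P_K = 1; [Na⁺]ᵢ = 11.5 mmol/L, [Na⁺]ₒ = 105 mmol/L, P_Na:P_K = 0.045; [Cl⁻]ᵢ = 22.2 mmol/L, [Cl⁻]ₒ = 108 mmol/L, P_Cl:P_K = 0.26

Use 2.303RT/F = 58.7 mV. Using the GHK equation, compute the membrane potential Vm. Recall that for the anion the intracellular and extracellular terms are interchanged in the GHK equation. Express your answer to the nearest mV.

Vm = 58.7 · log₁₀[(Σ P·[cation]ₒ + Σ P·[anion]ᵢ) / (Σ P·[cation]ᵢ + Σ P·[anion]ₒ)]
Numerator = 1×8.19 + 0.045×105 + 0.26×22.2 = 18.69
Denominator = 1×156 + 0.045×11.5 + 0.26×108 = 184.6
Vm = 58.7 · log₁₀(0.10123) = 58.7 × (-0.9947) = -58.39 mV

-58 mV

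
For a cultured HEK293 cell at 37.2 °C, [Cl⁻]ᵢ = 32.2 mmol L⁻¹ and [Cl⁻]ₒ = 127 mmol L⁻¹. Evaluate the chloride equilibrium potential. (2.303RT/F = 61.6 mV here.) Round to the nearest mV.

E = (61.6/z) · log₁₀([Cl⁻]_out/[Cl⁻]_in) with z = -1.
For an anion, dividing by z = -1 reverses the sign.
= (61.6/-1) · log₁₀(127/32.2) = -61.60 · log₁₀(3.944)
= -61.60 · (0.5959) = -36.71 mV

-37 mV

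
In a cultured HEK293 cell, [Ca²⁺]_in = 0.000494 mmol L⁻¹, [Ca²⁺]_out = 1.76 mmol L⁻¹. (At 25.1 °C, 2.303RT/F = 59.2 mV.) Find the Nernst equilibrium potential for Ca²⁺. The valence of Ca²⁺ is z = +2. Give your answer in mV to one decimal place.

E = (59.2/z) · log₁₀([Ca²⁺]_out/[Ca²⁺]_in) with z = +2.
= (59.2/2) · log₁₀(1.76/0.000494) = 29.60 · log₁₀(3563)
= 29.60 · (3.5518) = 105.13 mV

105.1 mV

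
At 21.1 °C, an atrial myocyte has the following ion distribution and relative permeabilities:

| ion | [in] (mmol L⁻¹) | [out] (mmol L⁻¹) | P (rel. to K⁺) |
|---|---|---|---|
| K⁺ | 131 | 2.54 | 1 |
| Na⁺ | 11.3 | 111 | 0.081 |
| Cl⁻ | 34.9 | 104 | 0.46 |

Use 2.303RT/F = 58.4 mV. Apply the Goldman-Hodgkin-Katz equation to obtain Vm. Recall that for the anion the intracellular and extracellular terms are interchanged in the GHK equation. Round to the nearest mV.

-48 mV

Vm = 58.4 · log₁₀[(Σ P·[cation]ₒ + Σ P·[anion]ᵢ) / (Σ P·[cation]ᵢ + Σ P·[anion]ₒ)]
Numerator = 1×2.54 + 0.081×111 + 0.46×34.9 = 27.58
Denominator = 1×131 + 0.081×11.3 + 0.46×104 = 179.8
Vm = 58.4 · log₁₀(0.15346) = 58.4 × (-0.8140) = -47.54 mV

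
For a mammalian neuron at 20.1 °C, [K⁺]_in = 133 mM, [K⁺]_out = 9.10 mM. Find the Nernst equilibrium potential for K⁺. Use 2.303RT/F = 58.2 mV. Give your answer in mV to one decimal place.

-67.8 mV

E = (58.2/z) · log₁₀([K⁺]_out/[K⁺]_in) with z = +1.
= (58.2/1) · log₁₀(9.10/133) = 58.20 · log₁₀(0.06842)
= 58.20 · (-1.1648) = -67.79 mV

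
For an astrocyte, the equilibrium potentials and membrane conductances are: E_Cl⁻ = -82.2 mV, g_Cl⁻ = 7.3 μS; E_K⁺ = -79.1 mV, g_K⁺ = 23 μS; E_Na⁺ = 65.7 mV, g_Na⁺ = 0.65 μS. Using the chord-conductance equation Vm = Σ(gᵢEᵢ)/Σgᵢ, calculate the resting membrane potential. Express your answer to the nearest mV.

Σ gᵢEᵢ = 7.3·(-82.2) + 23·(-79.1) + 0.65·(65.7) = -2376.66
Σ gᵢ = 7.3 + 23 + 0.65 = 30.95
Vm = -2376.66 / 30.95 = -76.79 mV

-77 mV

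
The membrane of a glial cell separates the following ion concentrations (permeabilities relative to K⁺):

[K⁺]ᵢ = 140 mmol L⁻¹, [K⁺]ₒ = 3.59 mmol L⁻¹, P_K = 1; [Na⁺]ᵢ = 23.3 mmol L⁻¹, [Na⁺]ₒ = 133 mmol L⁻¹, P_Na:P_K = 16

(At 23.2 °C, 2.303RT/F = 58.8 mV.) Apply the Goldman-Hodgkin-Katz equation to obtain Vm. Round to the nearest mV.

36 mV

Vm = 58.8 · log₁₀[(Σ P·[cation]ₒ + Σ P·[anion]ᵢ) / (Σ P·[cation]ᵢ + Σ P·[anion]ₒ)]
Numerator = 1×3.59 + 16×133 = 2132
Denominator = 1×140 + 16×23.3 = 512.8
Vm = 58.8 · log₁₀(4.1568) = 58.8 × (0.6188) = 36.38 mV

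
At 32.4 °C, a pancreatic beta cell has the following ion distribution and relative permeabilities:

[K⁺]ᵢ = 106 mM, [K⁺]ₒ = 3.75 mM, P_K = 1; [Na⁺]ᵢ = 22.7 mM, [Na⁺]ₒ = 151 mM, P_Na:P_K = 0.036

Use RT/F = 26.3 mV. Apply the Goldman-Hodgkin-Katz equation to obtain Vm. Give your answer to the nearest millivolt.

Vm = 26.3 · ln[(Σ P·[cation]ₒ + Σ P·[anion]ᵢ) / (Σ P·[cation]ᵢ + Σ P·[anion]ₒ)]
Numerator = 1×3.75 + 0.036×151 = 9.186
Denominator = 1×106 + 0.036×22.7 = 106.8
Vm = 26.3 · ln(0.085997) = 26.3 × (-2.4534) = -64.53 mV

-65 mV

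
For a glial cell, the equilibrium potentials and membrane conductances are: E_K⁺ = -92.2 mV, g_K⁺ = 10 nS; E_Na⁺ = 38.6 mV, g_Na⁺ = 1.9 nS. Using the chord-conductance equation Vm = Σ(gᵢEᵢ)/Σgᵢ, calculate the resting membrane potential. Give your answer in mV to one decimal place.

Σ gᵢEᵢ = 10·(-92.2) + 1.9·(38.6) = -848.66
Σ gᵢ = 10 + 1.9 = 11.9
Vm = -848.66 / 11.9 = -71.32 mV

-71.3 mV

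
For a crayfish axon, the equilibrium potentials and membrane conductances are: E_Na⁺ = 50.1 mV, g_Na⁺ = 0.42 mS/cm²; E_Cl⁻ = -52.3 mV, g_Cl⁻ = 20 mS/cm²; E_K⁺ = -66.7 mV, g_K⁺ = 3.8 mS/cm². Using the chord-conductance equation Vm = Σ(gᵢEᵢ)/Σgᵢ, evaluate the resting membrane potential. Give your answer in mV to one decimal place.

-52.8 mV

Σ gᵢEᵢ = 0.42·(50.1) + 20·(-52.3) + 3.8·(-66.7) = -1278.42
Σ gᵢ = 0.42 + 20 + 3.8 = 24.22
Vm = -1278.42 / 24.22 = -52.78 mV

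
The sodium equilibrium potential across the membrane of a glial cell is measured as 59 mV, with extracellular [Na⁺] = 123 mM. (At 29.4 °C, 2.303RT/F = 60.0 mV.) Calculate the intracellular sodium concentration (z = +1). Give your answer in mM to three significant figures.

Nernst: E = (60.0/1) · log₁₀([out]/[in]), so log₁₀([out]/[in]) = 59.0 × 1 / 60.0 = 0.9833.
[out]/[in] = 10^(0.9833) = 9.624.
[in] = 123 / 9.624 = 12.78 mM.

12.8 mM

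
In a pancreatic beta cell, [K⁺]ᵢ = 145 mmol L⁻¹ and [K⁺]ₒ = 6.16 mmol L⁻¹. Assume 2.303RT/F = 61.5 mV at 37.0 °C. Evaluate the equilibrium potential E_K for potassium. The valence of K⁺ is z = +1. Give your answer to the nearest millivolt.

E = (61.5/z) · log₁₀([K⁺]_out/[K⁺]_in) with z = +1.
= (61.5/1) · log₁₀(6.16/145) = 61.50 · log₁₀(0.04248)
= 61.50 · (-1.3718) = -84.36 mV

-84 mV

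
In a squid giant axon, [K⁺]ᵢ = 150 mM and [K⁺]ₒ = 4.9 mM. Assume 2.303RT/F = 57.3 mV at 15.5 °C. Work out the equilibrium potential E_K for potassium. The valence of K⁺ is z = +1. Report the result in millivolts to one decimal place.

-85.1 mV

E = (57.3/z) · log₁₀([K⁺]_out/[K⁺]_in) with z = +1.
= (57.3/1) · log₁₀(4.9/150) = 57.30 · log₁₀(0.03267)
= 57.30 · (-1.4859) = -85.14 mV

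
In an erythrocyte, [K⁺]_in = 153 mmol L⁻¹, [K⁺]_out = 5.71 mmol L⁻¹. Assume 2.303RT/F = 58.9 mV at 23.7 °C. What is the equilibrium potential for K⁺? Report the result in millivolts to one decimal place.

E = (58.9/z) · log₁₀([K⁺]_out/[K⁺]_in) with z = +1.
= (58.9/1) · log₁₀(5.71/153) = 58.90 · log₁₀(0.03732)
= 58.90 · (-1.4281) = -84.11 mV

-84.1 mV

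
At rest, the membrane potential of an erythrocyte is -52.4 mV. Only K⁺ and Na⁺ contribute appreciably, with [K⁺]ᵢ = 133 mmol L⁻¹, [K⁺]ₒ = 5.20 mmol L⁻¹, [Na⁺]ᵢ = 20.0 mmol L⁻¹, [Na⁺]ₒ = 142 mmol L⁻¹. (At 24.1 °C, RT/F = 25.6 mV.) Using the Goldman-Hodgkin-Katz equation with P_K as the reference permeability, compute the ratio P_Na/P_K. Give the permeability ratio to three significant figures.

Let α = P_Na/P_K. GHK: Vm = 25.6·ln[(Kₒ + α·Naₒ)/(Kᵢ + α·Naᵢ)].
e^(Vm/25.6) = e^(-52.4/25.6) = 0.12914
So 0.12914·(Kᵢ + α·Naᵢ) = Kₒ + α·Naₒ → α = (0.12914·133.0 − 5.2) / (142.0 − 0.12914·20.0)
α = (17.18 − 5.2) / (142.0 − 2.583) = 11.98/139.4 = 0.0859

0.0859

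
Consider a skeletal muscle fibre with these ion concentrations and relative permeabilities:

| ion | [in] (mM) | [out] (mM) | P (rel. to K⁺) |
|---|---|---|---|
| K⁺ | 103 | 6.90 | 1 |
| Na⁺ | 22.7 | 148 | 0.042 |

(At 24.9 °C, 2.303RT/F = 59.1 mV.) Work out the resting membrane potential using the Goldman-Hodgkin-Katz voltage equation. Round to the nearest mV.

-53 mV

Vm = 59.1 · log₁₀[(Σ P·[cation]ₒ + Σ P·[anion]ᵢ) / (Σ P·[cation]ᵢ + Σ P·[anion]ₒ)]
Numerator = 1×6.90 + 0.042×148 = 13.12
Denominator = 1×103 + 0.042×22.7 = 104
Vm = 59.1 · log₁₀(0.12617) = 59.1 × (-0.8990) = -53.13 mV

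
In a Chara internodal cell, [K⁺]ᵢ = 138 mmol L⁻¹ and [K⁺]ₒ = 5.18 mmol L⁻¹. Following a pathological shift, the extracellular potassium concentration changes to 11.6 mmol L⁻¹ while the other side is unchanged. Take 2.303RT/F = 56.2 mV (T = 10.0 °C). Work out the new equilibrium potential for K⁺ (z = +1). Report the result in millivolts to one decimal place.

-60.4 mV

After the shift: [K⁺]_out = 11.6, [K⁺]_in = 138 mmol L⁻¹.
E_new = (56.2/1)·log₁₀(11.6/138) = 56.20 · (-1.0754) = -60.44 mV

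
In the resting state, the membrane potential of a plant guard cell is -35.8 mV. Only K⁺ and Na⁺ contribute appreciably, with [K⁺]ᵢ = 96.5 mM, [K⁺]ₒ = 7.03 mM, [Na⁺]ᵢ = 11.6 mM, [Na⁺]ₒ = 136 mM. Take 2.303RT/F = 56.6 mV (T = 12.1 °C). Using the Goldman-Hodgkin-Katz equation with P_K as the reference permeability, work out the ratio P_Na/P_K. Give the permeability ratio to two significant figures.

Let α = P_Na/P_K. GHK: Vm = 56.6·log₁₀[(Kₒ + α·Naₒ)/(Kᵢ + α·Naᵢ)].
10^(Vm/56.6) = 10^(-35.8/56.6) = 0.23307
So 0.23307·(Kᵢ + α·Naᵢ) = Kₒ + α·Naₒ → α = (0.23307·96.5 − 7.03) / (136.0 − 0.23307·11.6)
α = (22.49 − 7.03) / (136.0 − 2.704) = 15.46/133.3 = 0.116

0.12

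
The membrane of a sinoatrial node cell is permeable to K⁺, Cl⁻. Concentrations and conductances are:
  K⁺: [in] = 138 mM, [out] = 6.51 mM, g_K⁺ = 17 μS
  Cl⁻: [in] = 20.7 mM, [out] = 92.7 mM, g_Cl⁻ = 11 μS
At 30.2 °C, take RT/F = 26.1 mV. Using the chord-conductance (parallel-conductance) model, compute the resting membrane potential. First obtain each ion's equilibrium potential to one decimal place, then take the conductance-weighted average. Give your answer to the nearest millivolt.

E_K⁺ = (26.1/1)·ln(6.51/138) = -79.7 mV
E_Cl⁻ = (26.1/-1)·ln(92.7/20.7) = -39.1 mV
Vm = (Σ gᵢEᵢ)/(Σ gᵢ) = (17·-79.7 + 11·-39.1) / (17 + 11)
= -1785.00 / 28 = -63.75 mV

-64 mV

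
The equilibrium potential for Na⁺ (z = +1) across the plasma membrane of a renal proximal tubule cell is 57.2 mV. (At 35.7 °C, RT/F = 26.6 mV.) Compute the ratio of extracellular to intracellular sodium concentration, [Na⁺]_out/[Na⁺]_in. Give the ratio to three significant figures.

8.59

ln([out]/[in]) = E·z/(26.6) = 57.2 × 1 / 26.6 = 2.1504
[out]/[in] = e^(2.1504) = 8.588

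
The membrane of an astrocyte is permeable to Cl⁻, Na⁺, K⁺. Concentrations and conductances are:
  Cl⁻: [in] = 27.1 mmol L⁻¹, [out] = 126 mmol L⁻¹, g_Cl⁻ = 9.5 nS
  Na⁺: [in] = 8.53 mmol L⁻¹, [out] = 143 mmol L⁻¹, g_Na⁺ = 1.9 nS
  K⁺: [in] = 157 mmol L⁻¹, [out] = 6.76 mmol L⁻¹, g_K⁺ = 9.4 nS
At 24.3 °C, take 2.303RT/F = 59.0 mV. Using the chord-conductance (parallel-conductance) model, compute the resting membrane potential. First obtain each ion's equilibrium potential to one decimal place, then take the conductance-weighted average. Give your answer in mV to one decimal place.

-47.8 mV

E_Cl⁻ = (59.0/-1)·log₁₀(126/27.1) = -39.4 mV
E_Na⁺ = (59.0/1)·log₁₀(143/8.53) = 72.2 mV
E_K⁺ = (59.0/1)·log₁₀(6.76/157) = -80.6 mV
Vm = (Σ gᵢEᵢ)/(Σ gᵢ) = (9.5·-39.4 + 1.9·72.2 + 9.4·-80.6) / (9.5 + 1.9 + 9.4)
= -994.76 / 20.8 = -47.82 mV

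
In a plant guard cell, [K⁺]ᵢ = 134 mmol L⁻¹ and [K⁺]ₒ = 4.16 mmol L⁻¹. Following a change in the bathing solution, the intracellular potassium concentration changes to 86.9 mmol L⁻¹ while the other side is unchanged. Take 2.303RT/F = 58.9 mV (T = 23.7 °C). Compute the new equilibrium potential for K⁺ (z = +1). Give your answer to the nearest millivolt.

-78 mV

After the shift: [K⁺]_out = 4.16, [K⁺]_in = 86.9 mmol L⁻¹.
E_new = (58.9/1)·log₁₀(4.16/86.9) = 58.90 · (-1.3199) = -77.74 mV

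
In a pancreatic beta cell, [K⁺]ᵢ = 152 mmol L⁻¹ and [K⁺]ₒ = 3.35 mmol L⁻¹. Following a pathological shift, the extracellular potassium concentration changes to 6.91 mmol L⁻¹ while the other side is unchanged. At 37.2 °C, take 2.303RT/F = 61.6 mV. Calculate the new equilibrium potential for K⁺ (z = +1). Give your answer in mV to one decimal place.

-82.7 mV

After the shift: [K⁺]_out = 6.91, [K⁺]_in = 152 mmol L⁻¹.
E_new = (61.6/1)·log₁₀(6.91/152) = 61.60 · (-1.3424) = -82.69 mV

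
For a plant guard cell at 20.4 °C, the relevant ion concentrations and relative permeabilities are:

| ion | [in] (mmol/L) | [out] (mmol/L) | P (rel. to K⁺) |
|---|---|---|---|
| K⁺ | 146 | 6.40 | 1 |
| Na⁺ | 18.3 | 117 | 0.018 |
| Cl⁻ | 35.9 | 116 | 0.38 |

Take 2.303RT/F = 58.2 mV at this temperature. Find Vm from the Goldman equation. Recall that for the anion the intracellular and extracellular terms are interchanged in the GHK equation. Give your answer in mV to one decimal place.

Vm = 58.2 · log₁₀[(Σ P·[cation]ₒ + Σ P·[anion]ᵢ) / (Σ P·[cation]ᵢ + Σ P·[anion]ₒ)]
Numerator = 1×6.40 + 0.018×117 + 0.38×35.9 = 22.15
Denominator = 1×146 + 0.018×18.3 + 0.38×116 = 190.4
Vm = 58.2 · log₁₀(0.11632) = 58.2 × (-0.9344) = -54.38 mV

-54.4 mV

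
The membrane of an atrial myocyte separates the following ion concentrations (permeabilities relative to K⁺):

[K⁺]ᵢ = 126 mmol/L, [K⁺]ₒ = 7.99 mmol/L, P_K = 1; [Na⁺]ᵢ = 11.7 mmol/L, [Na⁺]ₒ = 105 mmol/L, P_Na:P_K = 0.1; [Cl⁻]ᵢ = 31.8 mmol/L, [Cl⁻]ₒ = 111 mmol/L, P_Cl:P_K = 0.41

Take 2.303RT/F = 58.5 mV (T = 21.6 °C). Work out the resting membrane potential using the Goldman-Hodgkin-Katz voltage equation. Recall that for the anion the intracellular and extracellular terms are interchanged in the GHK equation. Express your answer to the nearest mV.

Vm = 58.5 · log₁₀[(Σ P·[cation]ₒ + Σ P·[anion]ᵢ) / (Σ P·[cation]ᵢ + Σ P·[anion]ₒ)]
Numerator = 1×7.99 + 0.1×105 + 0.41×31.8 = 31.53
Denominator = 1×126 + 0.1×11.7 + 0.41×111 = 172.7
Vm = 58.5 · log₁₀(0.18258) = 58.5 × (-0.7385) = -43.20 mV

-43 mV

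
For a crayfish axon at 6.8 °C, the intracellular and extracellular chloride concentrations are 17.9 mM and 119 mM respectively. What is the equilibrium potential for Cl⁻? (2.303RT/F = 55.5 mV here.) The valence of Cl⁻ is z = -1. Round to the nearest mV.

-46 mV

E = (55.5/z) · log₁₀([Cl⁻]_out/[Cl⁻]_in) with z = -1.
For an anion, dividing by z = -1 reverses the sign.
= (55.5/-1) · log₁₀(119/17.9) = -55.50 · log₁₀(6.648)
= -55.50 · (0.8227) = -45.66 mV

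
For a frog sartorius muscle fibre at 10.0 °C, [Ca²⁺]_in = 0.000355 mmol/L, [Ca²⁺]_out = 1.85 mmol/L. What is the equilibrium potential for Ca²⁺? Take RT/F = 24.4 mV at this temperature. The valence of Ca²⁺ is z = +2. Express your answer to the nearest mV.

E = (24.4/z) · ln([Ca²⁺]_out/[Ca²⁺]_in) with z = +2.
= (24.4/2) · ln(1.85/0.000355) = 12.20 · ln(5211)
= 12.20 · (8.5586) = 104.41 mV

104 mV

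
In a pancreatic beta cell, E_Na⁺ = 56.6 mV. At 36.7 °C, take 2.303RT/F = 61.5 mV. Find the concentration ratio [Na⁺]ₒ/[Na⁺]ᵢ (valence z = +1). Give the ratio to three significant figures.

8.32

log₁₀([out]/[in]) = E·z/(61.5) = 56.6 × 1 / 61.5 = 0.9203
[out]/[in] = 10^(0.9203) = 8.324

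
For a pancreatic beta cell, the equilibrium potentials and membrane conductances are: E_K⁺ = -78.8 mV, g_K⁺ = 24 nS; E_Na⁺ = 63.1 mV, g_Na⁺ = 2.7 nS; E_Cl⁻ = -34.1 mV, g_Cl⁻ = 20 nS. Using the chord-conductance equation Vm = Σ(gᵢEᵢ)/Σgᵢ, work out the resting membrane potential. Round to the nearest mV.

Σ gᵢEᵢ = 24·(-78.8) + 2.7·(63.1) + 20·(-34.1) = -2402.83
Σ gᵢ = 24 + 2.7 + 20 = 46.7
Vm = -2402.83 / 46.7 = -51.45 mV

-51 mV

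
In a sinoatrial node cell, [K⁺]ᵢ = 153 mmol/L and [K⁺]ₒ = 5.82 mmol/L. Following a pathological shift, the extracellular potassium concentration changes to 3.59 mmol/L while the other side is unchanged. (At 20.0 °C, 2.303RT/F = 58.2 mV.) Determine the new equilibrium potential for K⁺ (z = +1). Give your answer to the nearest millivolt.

-95 mV

After the shift: [K⁺]_out = 3.59, [K⁺]_in = 153 mmol/L.
E_new = (58.2/1)·log₁₀(3.59/153) = 58.20 · (-1.6296) = -94.84 mV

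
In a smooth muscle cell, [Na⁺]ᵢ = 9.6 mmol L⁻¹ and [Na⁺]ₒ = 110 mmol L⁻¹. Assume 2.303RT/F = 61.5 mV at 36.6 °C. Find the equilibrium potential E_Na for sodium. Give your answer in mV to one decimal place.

E = (61.5/z) · log₁₀([Na⁺]_out/[Na⁺]_in) with z = +1.
= (61.5/1) · log₁₀(110/9.6) = 61.50 · log₁₀(11.46)
= 61.50 · (1.0591) = 65.14 mV

65.1 mV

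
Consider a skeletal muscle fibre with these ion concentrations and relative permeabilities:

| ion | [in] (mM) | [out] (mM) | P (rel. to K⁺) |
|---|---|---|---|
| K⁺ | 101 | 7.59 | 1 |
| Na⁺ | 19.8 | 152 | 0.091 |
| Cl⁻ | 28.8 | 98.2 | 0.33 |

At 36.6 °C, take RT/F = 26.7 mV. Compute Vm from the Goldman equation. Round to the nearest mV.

-39 mV

Vm = 26.7 · ln[(Σ P·[cation]ₒ + Σ P·[anion]ᵢ) / (Σ P·[cation]ᵢ + Σ P·[anion]ₒ)]
Numerator = 1×7.59 + 0.091×152 + 0.33×28.8 = 30.93
Denominator = 1×101 + 0.091×19.8 + 0.33×98.2 = 135.2
Vm = 26.7 · ln(0.22873) = 26.7 × (-1.4752) = -39.39 mV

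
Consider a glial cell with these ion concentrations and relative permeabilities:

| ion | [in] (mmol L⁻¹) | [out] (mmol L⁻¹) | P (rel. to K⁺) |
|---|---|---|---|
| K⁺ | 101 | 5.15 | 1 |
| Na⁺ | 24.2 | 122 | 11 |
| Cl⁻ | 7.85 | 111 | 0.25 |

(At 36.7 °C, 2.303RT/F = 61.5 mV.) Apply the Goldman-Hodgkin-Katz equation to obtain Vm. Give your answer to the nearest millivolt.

Vm = 61.5 · log₁₀[(Σ P·[cation]ₒ + Σ P·[anion]ᵢ) / (Σ P·[cation]ᵢ + Σ P·[anion]ₒ)]
Numerator = 1×5.15 + 11×122 + 0.25×7.85 = 1349
Denominator = 1×101 + 11×24.2 + 0.25×111 = 394.9
Vm = 61.5 · log₁₀(3.4159) = 61.5 × (0.5335) = 32.81 mV

33 mV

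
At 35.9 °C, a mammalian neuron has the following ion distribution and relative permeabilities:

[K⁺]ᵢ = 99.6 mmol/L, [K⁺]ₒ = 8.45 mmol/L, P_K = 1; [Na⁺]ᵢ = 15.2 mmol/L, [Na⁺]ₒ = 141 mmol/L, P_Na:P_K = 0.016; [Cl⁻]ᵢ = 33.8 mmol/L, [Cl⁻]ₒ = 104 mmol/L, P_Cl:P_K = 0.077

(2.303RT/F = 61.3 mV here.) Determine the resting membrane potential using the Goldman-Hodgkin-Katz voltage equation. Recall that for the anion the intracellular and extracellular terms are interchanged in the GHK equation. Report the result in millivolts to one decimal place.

Vm = 61.3 · log₁₀[(Σ P·[cation]ₒ + Σ P·[anion]ᵢ) / (Σ P·[cation]ᵢ + Σ P·[anion]ₒ)]
Numerator = 1×8.45 + 0.016×141 + 0.077×33.8 = 13.31
Denominator = 1×99.6 + 0.016×15.2 + 0.077×104 = 107.9
Vm = 61.3 · log₁₀(0.1234) = 61.3 × (-0.9087) = -55.70 mV

-55.7 mV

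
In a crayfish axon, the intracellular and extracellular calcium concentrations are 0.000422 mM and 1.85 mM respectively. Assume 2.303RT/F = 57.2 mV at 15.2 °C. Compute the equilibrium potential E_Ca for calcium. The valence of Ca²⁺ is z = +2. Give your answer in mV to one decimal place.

104.2 mV

E = (57.2/z) · log₁₀([Ca²⁺]_out/[Ca²⁺]_in) with z = +2.
= (57.2/2) · log₁₀(1.85/0.000422) = 28.60 · log₁₀(4384)
= 28.60 · (3.6419) = 104.16 mV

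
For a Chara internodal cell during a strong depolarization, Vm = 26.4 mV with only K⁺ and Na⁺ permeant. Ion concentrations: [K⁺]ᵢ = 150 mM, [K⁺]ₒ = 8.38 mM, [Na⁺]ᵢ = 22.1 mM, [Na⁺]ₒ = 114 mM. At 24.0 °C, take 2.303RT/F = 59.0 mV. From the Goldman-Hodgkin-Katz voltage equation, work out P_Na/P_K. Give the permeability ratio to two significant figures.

7.9

Let α = P_Na/P_K. GHK: Vm = 59.0·log₁₀[(Kₒ + α·Naₒ)/(Kᵢ + α·Naᵢ)].
10^(Vm/59.0) = 10^(26.4/59.0) = 2.8019
So 2.8019·(Kᵢ + α·Naᵢ) = Kₒ + α·Naₒ → α = (2.8019·150.0 − 8.38) / (114.0 − 2.8019·22.1)
α = (420.3 − 8.38) / (114.0 − 61.92) = 411.9/52.08 = 7.91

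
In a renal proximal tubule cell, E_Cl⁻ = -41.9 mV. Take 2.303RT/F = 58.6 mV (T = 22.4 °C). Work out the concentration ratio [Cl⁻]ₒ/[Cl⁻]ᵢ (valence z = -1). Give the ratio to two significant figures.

5.2

log₁₀([out]/[in]) = E·z/(58.6) = -41.9 × -1 / 58.6 = 0.7150
[out]/[in] = 10^(0.7150) = 5.188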